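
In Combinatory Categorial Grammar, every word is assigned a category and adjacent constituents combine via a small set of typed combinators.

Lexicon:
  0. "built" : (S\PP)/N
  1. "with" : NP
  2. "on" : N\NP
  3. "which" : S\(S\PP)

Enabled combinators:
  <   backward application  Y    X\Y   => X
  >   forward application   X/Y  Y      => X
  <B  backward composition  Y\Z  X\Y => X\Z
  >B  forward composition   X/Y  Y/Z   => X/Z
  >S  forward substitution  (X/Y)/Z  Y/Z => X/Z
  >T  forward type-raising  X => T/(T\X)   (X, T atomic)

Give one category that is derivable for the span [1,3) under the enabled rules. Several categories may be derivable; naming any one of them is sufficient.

N

[0,4] S   <
  [0,3] S\PP   >
    [0,1] "built" : (S\PP)/N
    [1,3] N   >
      [1,2] N/(N\NP)   >T
        [1,2] "with" : NP
      [2,3] "on" : N\NP
  [3,4] "which" : S\(S\PP)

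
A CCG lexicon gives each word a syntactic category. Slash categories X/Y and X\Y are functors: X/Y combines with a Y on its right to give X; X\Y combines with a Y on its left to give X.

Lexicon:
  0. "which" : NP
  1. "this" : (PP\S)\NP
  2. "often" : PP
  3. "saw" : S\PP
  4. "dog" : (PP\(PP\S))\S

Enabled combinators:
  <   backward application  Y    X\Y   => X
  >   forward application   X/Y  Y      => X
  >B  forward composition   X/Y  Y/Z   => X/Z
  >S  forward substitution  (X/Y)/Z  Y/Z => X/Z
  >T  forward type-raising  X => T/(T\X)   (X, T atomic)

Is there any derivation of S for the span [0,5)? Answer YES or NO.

NP (PP\S)\NP PP S\PP (PP\(PP\S))\S
CKY chart[0,5] = {N/(N\PP), NP/(NP\PP), PP, PP/(PP\PP), S/(S\PP)}; S ∉ chart

NO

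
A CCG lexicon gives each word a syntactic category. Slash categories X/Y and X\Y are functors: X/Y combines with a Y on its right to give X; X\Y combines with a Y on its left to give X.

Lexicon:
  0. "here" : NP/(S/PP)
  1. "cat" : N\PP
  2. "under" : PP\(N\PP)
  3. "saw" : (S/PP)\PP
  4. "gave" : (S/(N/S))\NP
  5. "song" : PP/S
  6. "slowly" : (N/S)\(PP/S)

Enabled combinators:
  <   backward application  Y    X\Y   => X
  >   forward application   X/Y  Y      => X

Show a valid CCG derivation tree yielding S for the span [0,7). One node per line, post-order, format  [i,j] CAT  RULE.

[0,7] S   >
  [0,5] S/(N/S)   <
    [0,4] NP   >
      [0,1] "here" : NP/(S/PP)
      [1,4] S/PP   <
        [1,3] PP   <
          [1,2] "cat" : N\PP
          [2,3] "under" : PP\(N\PP)
        [3,4] "saw" : (S/PP)\PP
    [4,5] "gave" : (S/(N/S))\NP
  [5,7] N/S   <
    [5,6] "song" : PP/S
    [6,7] "slowly" : (N/S)\(PP/S)

[0,1] NP/(S/PP)  lex  "here"
[1,2] N\PP  lex  "cat"
[2,3] PP\(N\PP)  lex  "under"
[1,3] PP  <  k=2
[3,4] (S/PP)\PP  lex  "saw"
[1,4] S/PP  <  k=3
[0,4] NP  >  k=1
[4,5] (S/(N/S))\NP  lex  "gave"
[0,5] S/(N/S)  <  k=4
[5,6] PP/S  lex  "song"
[6,7] (N/S)\(PP/S)  lex  "slowly"
[5,7] N/S  <  k=6
[0,7] S  >  k=5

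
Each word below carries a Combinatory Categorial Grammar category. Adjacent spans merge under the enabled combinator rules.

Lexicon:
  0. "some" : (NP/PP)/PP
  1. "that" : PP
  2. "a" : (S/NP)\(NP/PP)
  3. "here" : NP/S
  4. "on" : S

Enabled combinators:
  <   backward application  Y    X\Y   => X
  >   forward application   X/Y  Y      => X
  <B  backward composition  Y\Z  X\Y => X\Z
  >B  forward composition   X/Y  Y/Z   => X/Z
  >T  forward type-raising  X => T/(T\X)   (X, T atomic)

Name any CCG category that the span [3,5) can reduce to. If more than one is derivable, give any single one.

NP

[0,5] S   >
  [0,3] S/NP   <
    [0,2] NP/PP   >
      [0,1] "some" : (NP/PP)/PP
      [1,2] "that" : PP
    [2,3] "a" : (S/NP)\(NP/PP)
  [3,5] NP   >
    [3,4] "here" : NP/S
    [4,5] "on" : S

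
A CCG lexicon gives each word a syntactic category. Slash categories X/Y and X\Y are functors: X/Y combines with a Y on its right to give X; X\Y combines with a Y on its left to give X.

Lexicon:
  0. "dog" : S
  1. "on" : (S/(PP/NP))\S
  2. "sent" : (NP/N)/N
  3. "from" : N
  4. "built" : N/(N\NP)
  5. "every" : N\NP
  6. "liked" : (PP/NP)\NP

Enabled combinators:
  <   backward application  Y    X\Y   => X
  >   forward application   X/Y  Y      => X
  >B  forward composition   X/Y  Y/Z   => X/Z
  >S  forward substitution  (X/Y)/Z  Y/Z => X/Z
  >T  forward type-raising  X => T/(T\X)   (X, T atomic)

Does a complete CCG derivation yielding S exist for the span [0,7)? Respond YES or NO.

[0,7] S   >
  [0,2] S/(PP/NP)   <
    [0,1] "dog" : S
    [1,2] "on" : (S/(PP/NP))\S
  [2,7] PP/NP   <
    [2,6] NP   >
      [2,4] NP/N   >
        [2,3] "sent" : (NP/N)/N
        [3,4] "from" : N
      [4,6] N   >
        [4,5] "built" : N/(N\NP)
        [5,6] "every" : N\NP
    [6,7] "liked" : (PP/NP)\NP

YES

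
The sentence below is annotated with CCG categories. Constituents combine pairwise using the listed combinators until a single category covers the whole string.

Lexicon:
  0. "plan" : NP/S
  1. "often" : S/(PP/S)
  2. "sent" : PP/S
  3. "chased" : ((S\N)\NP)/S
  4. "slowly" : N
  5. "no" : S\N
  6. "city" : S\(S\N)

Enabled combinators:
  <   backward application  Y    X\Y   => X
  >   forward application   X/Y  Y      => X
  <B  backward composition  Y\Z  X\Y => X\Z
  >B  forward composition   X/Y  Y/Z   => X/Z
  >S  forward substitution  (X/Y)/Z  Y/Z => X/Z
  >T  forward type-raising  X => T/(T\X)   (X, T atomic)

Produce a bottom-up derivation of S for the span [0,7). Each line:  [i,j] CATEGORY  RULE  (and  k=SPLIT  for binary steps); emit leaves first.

[0,7] S   <
  [0,6] S\N   <
    [0,3] NP   >
      [0,1] "plan" : NP/S
      [1,3] S   >
        [1,2] "often" : S/(PP/S)
        [2,3] "sent" : PP/S
    [3,6] (S\N)\NP   >
      [3,4] "chased" : ((S\N)\NP)/S
      [4,6] S   <
        [4,5] "slowly" : N
        [5,6] "no" : S\N
  [6,7] "city" : S\(S\N)

[0,1] NP/S  lex  "plan"
[1,2] S/(PP/S)  lex  "often"
[2,3] PP/S  lex  "sent"
[1,3] S  >  k=2
[0,3] NP  >  k=1
[3,4] ((S\N)\NP)/S  lex  "chased"
[4,5] N  lex  "slowly"
[5,6] S\N  lex  "no"
[4,6] S  <  k=5
[3,6] (S\N)\NP  >  k=4
[0,6] S\N  <  k=3
[6,7] S\(S\N)  lex  "city"
[0,7] S  <  k=6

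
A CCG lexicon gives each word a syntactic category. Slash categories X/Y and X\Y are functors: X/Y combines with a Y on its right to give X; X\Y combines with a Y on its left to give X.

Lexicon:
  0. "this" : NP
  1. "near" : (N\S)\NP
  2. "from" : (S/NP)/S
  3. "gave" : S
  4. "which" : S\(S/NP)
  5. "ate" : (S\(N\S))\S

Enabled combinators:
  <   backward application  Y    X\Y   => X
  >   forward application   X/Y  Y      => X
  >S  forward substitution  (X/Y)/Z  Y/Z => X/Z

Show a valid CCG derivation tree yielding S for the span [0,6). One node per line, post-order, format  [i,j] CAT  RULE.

[0,1] NP  lex  "this"
[1,2] (N\S)\NP  lex  "near"
[0,2] N\S  <  k=1
[2,3] (S/NP)/S  lex  "from"
[3,4] S  lex  "gave"
[2,4] S/NP  >  k=3
[4,5] S\(S/NP)  lex  "which"
[2,5] S  <  k=4
[5,6] (S\(N\S))\S  lex  "ate"
[2,6] S\(N\S)  <  k=5
[0,6] S  <  k=2

[0,6] S   <
  [0,2] N\S   <
    [0,1] "this" : NP
    [1,2] "near" : (N\S)\NP
  [2,6] S\(N\S)   <
    [2,5] S   <
      [2,4] S/NP   >
        [2,3] "from" : (S/NP)/S
        [3,4] "gave" : S
      [4,5] "which" : S\(S/NP)
    [5,6] "ate" : (S\(N\S))\S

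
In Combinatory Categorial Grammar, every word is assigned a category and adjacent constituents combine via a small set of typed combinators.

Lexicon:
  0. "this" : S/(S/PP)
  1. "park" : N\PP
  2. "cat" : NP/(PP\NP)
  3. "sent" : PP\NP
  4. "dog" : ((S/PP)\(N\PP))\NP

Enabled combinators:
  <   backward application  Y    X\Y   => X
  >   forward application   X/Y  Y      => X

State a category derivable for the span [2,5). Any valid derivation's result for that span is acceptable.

[0,5] S   >
  [0,1] "this" : S/(S/PP)
  [1,5] S/PP   <
    [1,2] "park" : N\PP
    [2,5] (S/PP)\(N\PP)   <
      [2,4] NP   >
        [2,3] "cat" : NP/(PP\NP)
        [3,4] "sent" : PP\NP
      [4,5] "dog" : ((S/PP)\(N\PP))\NP

(S/PP)\(N\PP)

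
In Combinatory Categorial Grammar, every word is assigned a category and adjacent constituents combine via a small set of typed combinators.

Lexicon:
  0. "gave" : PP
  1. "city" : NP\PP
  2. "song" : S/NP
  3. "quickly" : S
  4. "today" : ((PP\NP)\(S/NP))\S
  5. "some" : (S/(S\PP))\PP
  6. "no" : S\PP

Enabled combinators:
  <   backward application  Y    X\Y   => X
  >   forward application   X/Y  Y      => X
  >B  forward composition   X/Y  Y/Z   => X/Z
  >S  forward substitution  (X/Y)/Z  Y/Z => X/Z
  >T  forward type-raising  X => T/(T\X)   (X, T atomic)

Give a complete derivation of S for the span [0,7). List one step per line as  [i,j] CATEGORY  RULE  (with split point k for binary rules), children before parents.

[0,1] PP  lex  "gave"
[0,1] NP/(NP\PP)  >T
[1,2] NP\PP  lex  "city"
[0,2] NP  >  k=1
[2,3] S/NP  lex  "song"
[3,4] S  lex  "quickly"
[4,5] ((PP\NP)\(S/NP))\S  lex  "today"
[3,5] (PP\NP)\(S/NP)  <  k=4
[2,5] PP\NP  <  k=3
[0,5] PP  <  k=2
[5,6] (S/(S\PP))\PP  lex  "some"
[0,6] S/(S\PP)  <  k=5
[6,7] S\PP  lex  "no"
[0,7] S  >  k=6

[0,7] S   >
  [0,6] S/(S\PP)   <
    [0,5] PP   <
      [0,2] NP   >
        [0,1] NP/(NP\PP)   >T
          [0,1] "gave" : PP
        [1,2] "city" : NP\PP
      [2,5] PP\NP   <
        [2,3] "song" : S/NP
        [3,5] (PP\NP)\(S/NP)   <
          [3,4] "quickly" : S
          [4,5] "today" : ((PP\NP)\(S/NP))\S
    [5,6] "some" : (S/(S\PP))\PP
  [6,7] "no" : S\PP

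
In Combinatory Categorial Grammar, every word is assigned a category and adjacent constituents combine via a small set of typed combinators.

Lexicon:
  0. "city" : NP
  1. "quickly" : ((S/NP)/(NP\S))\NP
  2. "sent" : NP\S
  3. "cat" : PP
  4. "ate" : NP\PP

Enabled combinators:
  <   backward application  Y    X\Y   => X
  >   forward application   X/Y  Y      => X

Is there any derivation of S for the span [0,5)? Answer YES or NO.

[0,5] S   >
  [0,3] S/NP   >
    [0,2] (S/NP)/(NP\S)   <
      [0,1] "city" : NP
      [1,2] "quickly" : ((S/NP)/(NP\S))\NP
    [2,3] "sent" : NP\S
  [3,5] NP   <
    [3,4] "cat" : PP
    [4,5] "ate" : NP\PP

YES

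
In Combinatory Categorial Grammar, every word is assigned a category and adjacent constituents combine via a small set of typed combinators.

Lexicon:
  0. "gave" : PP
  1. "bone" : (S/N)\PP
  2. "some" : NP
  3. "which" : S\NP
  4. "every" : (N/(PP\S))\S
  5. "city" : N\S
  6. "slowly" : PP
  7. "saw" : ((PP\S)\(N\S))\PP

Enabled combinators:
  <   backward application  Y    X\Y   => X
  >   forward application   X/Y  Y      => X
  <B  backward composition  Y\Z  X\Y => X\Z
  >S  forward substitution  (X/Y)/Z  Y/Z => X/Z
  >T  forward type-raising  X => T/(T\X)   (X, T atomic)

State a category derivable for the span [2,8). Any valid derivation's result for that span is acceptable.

N

[0,8] S   >
  [0,2] S/N   <
    [0,1] "gave" : PP
    [1,2] "bone" : (S/N)\PP
  [2,8] N   >
    [2,5] N/(PP\S)   <
      [2,4] S   >
        [2,3] S/(S\NP)   >T
          [2,3] "some" : NP
        [3,4] "which" : S\NP
      [4,5] "every" : (N/(PP\S))\S
    [5,8] PP\S   <
      [5,6] "city" : N\S
      [6,8] (PP\S)\(N\S)   <
        [6,7] "slowly" : PP
        [7,8] "saw" : ((PP\S)\(N\S))\PP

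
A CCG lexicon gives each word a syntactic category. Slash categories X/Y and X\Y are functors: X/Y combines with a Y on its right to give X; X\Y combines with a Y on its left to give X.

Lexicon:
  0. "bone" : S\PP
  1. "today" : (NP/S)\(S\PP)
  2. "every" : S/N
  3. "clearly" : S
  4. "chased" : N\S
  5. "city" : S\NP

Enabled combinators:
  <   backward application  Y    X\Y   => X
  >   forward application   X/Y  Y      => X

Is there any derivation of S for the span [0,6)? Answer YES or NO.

YES

[0,6] S   <
  [0,5] NP   >
    [0,2] NP/S   <
      [0,1] "bone" : S\PP
      [1,2] "today" : (NP/S)\(S\PP)
    [2,5] S   >
      [2,3] "every" : S/N
      [3,5] N   <
        [3,4] "clearly" : S
        [4,5] "chased" : N\S
  [5,6] "city" : S\NP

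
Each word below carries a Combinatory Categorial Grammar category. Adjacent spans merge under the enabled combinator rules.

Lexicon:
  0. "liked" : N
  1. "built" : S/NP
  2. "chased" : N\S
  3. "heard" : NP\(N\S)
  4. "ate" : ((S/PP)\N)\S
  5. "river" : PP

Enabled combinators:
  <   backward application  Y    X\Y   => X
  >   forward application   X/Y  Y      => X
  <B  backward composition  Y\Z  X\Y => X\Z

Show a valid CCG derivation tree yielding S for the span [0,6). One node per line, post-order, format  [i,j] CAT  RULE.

[0,6] S   >
  [0,5] S/PP   <
    [0,1] "liked" : N
    [1,5] (S/PP)\N   <
      [1,4] S   >
        [1,2] "built" : S/NP
        [2,4] NP   <
          [2,3] "chased" : N\S
          [3,4] "heard" : NP\(N\S)
      [4,5] "ate" : ((S/PP)\N)\S
  [5,6] "river" : PP

[0,1] N  lex  "liked"
[1,2] S/NP  lex  "built"
[2,3] N\S  lex  "chased"
[3,4] NP\(N\S)  lex  "heard"
[2,4] NP  <  k=3
[1,4] S  >  k=2
[4,5] ((S/PP)\N)\S  lex  "ate"
[1,5] (S/PP)\N  <  k=4
[0,5] S/PP  <  k=1
[5,6] PP  lex  "river"
[0,6] S  >  k=5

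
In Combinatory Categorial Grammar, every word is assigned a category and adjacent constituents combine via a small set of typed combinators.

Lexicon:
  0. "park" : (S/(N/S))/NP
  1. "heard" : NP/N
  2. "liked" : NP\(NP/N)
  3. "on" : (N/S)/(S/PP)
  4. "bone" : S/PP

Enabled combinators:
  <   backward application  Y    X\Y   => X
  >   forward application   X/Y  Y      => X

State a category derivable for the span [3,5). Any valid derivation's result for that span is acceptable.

[0,5] S   >
  [0,3] S/(N/S)   >
    [0,1] "park" : (S/(N/S))/NP
    [1,3] NP   <
      [1,2] "heard" : NP/N
      [2,3] "liked" : NP\(NP/N)
  [3,5] N/S   >
    [3,4] "on" : (N/S)/(S/PP)
    [4,5] "bone" : S/PP

N/S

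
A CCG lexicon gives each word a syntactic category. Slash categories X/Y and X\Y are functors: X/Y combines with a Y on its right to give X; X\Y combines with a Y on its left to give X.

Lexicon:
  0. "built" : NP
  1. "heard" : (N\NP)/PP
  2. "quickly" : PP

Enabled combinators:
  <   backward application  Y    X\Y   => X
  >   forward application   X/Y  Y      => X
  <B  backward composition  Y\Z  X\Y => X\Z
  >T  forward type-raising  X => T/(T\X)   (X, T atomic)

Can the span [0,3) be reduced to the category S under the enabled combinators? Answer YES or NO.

NP (N\NP)/PP PP
CKY chart[0,3] = {N, N/(N\N), NP/(NP\N), PP/(PP\N), S/(S\N)}; S ∉ chart

NO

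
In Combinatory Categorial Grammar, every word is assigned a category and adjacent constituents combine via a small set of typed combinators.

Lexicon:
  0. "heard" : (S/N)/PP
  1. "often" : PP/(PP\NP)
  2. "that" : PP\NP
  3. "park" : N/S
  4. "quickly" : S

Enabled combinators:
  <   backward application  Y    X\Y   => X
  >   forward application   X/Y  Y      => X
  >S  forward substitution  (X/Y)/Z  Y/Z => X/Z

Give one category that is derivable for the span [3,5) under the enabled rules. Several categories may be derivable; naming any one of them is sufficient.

[0,5] S   >
  [0,3] S/N   >
    [0,1] "heard" : (S/N)/PP
    [1,3] PP   >
      [1,2] "often" : PP/(PP\NP)
      [2,3] "that" : PP\NP
  [3,5] N   >
    [3,4] "park" : N/S
    [4,5] "quickly" : S

N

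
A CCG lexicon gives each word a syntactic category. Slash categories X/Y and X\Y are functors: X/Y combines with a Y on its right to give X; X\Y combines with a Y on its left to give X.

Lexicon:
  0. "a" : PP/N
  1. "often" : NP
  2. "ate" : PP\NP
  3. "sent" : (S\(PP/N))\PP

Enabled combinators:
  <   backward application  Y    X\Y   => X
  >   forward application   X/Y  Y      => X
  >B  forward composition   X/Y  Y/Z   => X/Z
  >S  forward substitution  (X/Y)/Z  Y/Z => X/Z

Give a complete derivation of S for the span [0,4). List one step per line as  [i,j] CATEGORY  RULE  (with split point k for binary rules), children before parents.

[0,4] S   <
  [0,1] "a" : PP/N
  [1,4] S\(PP/N)   <
    [1,3] PP   <
      [1,2] "often" : NP
      [2,3] "ate" : PP\NP
    [3,4] "sent" : (S\(PP/N))\PP

[0,1] PP/N  lex  "a"
[1,2] NP  lex  "often"
[2,3] PP\NP  lex  "ate"
[1,3] PP  <  k=2
[3,4] (S\(PP/N))\PP  lex  "sent"
[1,4] S\(PP/N)  <  k=3
[0,4] S  <  k=1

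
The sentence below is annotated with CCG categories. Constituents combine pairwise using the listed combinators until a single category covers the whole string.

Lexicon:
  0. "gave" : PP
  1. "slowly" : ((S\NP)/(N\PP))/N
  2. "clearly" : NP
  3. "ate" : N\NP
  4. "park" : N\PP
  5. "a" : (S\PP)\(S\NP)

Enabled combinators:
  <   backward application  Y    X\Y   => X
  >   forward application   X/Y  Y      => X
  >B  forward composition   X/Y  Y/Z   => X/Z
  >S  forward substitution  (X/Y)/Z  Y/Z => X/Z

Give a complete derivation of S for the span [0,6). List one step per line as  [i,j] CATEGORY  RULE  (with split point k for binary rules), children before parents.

[0,1] PP  lex  "gave"
[1,2] ((S\NP)/(N\PP))/N  lex  "slowly"
[2,3] NP  lex  "clearly"
[3,4] N\NP  lex  "ate"
[2,4] N  <  k=3
[1,4] (S\NP)/(N\PP)  >  k=2
[4,5] N\PP  lex  "park"
[1,5] S\NP  >  k=4
[5,6] (S\PP)\(S\NP)  lex  "a"
[1,6] S\PP  <  k=5
[0,6] S  <  k=1

[0,6] S   <
  [0,1] "gave" : PP
  [1,6] S\PP   <
    [1,5] S\NP   >
      [1,4] (S\NP)/(N\PP)   >
        [1,2] "slowly" : ((S\NP)/(N\PP))/N
        [2,4] N   <
          [2,3] "clearly" : NP
          [3,4] "ate" : N\NP
      [4,5] "park" : N\PP
    [5,6] "a" : (S\PP)\(S\NP)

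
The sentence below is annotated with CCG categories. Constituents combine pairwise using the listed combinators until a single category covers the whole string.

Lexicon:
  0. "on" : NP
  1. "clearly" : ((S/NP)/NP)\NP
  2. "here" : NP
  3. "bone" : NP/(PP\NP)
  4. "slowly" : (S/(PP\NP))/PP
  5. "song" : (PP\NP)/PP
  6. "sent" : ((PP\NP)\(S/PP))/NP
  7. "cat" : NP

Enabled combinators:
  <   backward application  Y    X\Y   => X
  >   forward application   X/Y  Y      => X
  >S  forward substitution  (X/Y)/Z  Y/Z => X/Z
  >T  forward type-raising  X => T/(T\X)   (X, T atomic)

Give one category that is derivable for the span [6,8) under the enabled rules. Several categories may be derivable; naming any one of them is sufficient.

[0,8] S   >
  [0,3] S/NP   >
    [0,2] (S/NP)/NP   <
      [0,1] "on" : NP
      [1,2] "clearly" : ((S/NP)/NP)\NP
    [2,3] "here" : NP
  [3,8] NP   >
    [3,4] "bone" : NP/(PP\NP)
    [4,8] PP\NP   <
      [4,6] S/PP   >S
        [4,5] "slowly" : (S/(PP\NP))/PP
        [5,6] "song" : (PP\NP)/PP
      [6,8] (PP\NP)\(S/PP)   >
        [6,7] "sent" : ((PP\NP)\(S/PP))/NP
        [7,8] "cat" : NP

(PP\NP)\(S/PP)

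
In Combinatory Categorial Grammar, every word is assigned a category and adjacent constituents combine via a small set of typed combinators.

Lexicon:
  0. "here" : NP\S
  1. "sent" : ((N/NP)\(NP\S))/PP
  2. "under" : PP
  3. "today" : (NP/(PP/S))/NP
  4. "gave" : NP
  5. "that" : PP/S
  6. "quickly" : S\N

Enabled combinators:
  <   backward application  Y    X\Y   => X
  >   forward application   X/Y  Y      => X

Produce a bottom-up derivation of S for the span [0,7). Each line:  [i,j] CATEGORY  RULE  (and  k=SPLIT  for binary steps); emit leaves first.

[0,7] S   <
  [0,6] N   >
    [0,3] N/NP   <
      [0,1] "here" : NP\S
      [1,3] (N/NP)\(NP\S)   >
        [1,2] "sent" : ((N/NP)\(NP\S))/PP
        [2,3] "under" : PP
    [3,6] NP   >
      [3,5] NP/(PP/S)   >
        [3,4] "today" : (NP/(PP/S))/NP
        [4,5] "gave" : NP
      [5,6] "that" : PP/S
  [6,7] "quickly" : S\N

[0,1] NP\S  lex  "here"
[1,2] ((N/NP)\(NP\S))/PP  lex  "sent"
[2,3] PP  lex  "under"
[1,3] (N/NP)\(NP\S)  >  k=2
[0,3] N/NP  <  k=1
[3,4] (NP/(PP/S))/NP  lex  "today"
[4,5] NP  lex  "gave"
[3,5] NP/(PP/S)  >  k=4
[5,6] PP/S  lex  "that"
[3,6] NP  >  k=5
[0,6] N  >  k=3
[6,7] S\N  lex  "quickly"
[0,7] S  <  k=6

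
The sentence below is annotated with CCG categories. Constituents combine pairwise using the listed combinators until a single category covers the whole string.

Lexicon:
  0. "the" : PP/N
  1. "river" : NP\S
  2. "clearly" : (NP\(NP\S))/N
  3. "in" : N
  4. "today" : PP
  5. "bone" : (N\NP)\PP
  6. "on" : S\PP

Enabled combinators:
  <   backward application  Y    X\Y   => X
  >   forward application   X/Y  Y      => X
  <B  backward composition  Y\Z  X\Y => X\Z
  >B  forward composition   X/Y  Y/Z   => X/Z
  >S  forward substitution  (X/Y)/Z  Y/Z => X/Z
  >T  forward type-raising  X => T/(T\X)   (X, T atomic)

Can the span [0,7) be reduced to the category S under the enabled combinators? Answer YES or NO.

[0,7] S   <
  [0,6] PP   >
    [0,1] "the" : PP/N
    [1,6] N   <
      [1,4] NP   <
        [1,2] "river" : NP\S
        [2,4] NP\(NP\S)   >
          [2,3] "clearly" : (NP\(NP\S))/N
          [3,4] "in" : N
      [4,6] N\NP   <
        [4,5] "today" : PP
        [5,6] "bone" : (N\NP)\PP
  [6,7] "on" : S\PP

YES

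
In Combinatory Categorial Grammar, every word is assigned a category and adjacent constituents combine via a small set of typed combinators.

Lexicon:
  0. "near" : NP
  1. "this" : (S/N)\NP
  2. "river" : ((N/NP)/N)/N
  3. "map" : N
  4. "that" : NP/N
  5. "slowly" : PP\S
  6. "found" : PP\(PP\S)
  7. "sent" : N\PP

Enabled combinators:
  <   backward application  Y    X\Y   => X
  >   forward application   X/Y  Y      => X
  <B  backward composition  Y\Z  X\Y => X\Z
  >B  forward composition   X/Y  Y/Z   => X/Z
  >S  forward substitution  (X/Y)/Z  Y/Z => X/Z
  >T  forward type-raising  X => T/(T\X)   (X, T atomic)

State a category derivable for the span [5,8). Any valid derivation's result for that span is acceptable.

N

[0,8] S   >
  [0,5] S/N   >B
    [0,2] S/N   <
      [0,1] "near" : NP
      [1,2] "this" : (S/N)\NP
    [2,5] N/N   >S
      [2,4] (N/NP)/N   >
        [2,3] "river" : ((N/NP)/N)/N
        [3,4] "map" : N
      [4,5] "that" : NP/N
  [5,8] N   <
    [5,7] PP   <
      [5,6] "slowly" : PP\S
      [6,7] "found" : PP\(PP\S)
    [7,8] "sent" : N\PP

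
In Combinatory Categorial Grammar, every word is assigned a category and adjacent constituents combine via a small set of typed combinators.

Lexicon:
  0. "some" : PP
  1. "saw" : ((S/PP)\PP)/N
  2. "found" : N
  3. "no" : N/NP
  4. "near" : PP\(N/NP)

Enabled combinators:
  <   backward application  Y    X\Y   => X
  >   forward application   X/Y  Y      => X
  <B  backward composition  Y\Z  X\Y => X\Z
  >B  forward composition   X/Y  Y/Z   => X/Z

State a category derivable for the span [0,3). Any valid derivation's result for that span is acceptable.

[0,5] S   >
  [0,3] S/PP   <
    [0,1] "some" : PP
    [1,3] (S/PP)\PP   >
      [1,2] "saw" : ((S/PP)\PP)/N
      [2,3] "found" : N
  [3,5] PP   <
    [3,4] "no" : N/NP
    [4,5] "near" : PP\(N/NP)

S/PP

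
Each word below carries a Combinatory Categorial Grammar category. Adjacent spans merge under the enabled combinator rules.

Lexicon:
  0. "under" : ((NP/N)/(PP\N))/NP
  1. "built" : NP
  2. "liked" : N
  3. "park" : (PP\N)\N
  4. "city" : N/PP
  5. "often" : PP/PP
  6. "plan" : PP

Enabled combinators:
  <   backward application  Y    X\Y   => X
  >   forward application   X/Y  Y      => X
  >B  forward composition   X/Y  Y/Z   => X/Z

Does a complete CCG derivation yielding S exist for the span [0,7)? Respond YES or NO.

((NP/N)/(PP\N))/NP NP N (PP\N)\N N/PP PP/PP PP
CKY chart[0,7] = {NP}; S ∉ chart

NO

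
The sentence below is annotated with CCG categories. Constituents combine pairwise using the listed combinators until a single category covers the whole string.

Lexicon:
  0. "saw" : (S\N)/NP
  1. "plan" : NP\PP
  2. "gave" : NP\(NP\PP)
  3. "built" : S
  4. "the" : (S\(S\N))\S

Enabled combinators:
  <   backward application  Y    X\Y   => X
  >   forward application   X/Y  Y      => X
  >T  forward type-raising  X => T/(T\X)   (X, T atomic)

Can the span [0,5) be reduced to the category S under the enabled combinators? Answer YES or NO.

[0,5] S   <
  [0,3] S\N   >
    [0,1] "saw" : (S\N)/NP
    [1,3] NP   <
      [1,2] "plan" : NP\PP
      [2,3] "gave" : NP\(NP\PP)
  [3,5] S\(S\N)   <
    [3,4] "built" : S
    [4,5] "the" : (S\(S\N))\S

YES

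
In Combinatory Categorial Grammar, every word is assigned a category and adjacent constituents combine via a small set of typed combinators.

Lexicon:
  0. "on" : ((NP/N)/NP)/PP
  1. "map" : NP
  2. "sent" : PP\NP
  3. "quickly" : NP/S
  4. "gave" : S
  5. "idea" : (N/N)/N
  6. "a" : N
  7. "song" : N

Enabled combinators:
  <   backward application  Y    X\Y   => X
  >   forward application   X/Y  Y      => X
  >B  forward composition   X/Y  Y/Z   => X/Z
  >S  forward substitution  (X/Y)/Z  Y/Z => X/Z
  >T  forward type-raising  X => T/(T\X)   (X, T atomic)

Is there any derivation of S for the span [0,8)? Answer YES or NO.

((NP/N)/NP)/PP NP PP\NP NP/S S (N/N)/N N N
CKY chart[0,8] = {N/(N\NP), NP, NP/(NP\NP), NP/(N\N), PP/(PP\NP), S/(S\NP)}; S ∉ chart

NO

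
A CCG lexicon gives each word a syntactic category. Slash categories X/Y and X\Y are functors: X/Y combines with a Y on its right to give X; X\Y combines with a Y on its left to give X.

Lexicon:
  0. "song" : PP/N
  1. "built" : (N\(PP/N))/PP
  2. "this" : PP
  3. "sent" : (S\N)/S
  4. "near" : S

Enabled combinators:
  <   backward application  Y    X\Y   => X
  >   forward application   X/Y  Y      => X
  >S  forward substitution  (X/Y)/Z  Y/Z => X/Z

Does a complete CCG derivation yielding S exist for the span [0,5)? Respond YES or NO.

[0,5] S   <
  [0,3] N   <
    [0,1] "song" : PP/N
    [1,3] N\(PP/N)   >
      [1,2] "built" : (N\(PP/N))/PP
      [2,3] "this" : PP
  [3,5] S\N   >
    [3,4] "sent" : (S\N)/S
    [4,5] "near" : S

YES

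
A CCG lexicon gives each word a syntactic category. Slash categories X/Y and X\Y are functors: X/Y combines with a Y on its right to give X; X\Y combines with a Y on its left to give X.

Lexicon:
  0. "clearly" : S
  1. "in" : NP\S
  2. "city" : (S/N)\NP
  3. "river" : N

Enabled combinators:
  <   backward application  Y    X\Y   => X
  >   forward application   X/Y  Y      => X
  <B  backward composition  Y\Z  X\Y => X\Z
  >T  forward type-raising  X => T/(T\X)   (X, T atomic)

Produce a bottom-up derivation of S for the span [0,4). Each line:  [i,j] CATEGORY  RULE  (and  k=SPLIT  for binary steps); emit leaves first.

[0,4] S   >
  [0,3] S/N   <
    [0,2] NP   <
      [0,1] "clearly" : S
      [1,2] "in" : NP\S
    [2,3] "city" : (S/N)\NP
  [3,4] "river" : N

[0,1] S  lex  "clearly"
[1,2] NP\S  lex  "in"
[0,2] NP  <  k=1
[2,3] (S/N)\NP  lex  "city"
[0,3] S/N  <  k=2
[3,4] N  lex  "river"
[0,4] S  >  k=3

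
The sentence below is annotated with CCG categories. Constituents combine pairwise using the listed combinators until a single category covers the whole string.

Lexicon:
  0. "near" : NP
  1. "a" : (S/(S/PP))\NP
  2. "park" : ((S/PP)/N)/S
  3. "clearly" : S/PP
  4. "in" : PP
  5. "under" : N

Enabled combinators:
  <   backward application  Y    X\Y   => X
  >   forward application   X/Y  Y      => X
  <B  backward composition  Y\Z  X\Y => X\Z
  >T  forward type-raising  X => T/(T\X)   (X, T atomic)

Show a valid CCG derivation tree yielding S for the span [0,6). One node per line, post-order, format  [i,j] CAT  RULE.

[0,1] NP  lex  "near"
[1,2] (S/(S/PP))\NP  lex  "a"
[0,2] S/(S/PP)  <  k=1
[2,3] ((S/PP)/N)/S  lex  "park"
[3,4] S/PP  lex  "clearly"
[4,5] PP  lex  "in"
[3,5] S  >  k=4
[2,5] (S/PP)/N  >  k=3
[5,6] N  lex  "under"
[2,6] S/PP  >  k=5
[0,6] S  >  k=2

[0,6] S   >
  [0,2] S/(S/PP)   <
    [0,1] "near" : NP
    [1,2] "a" : (S/(S/PP))\NP
  [2,6] S/PP   >
    [2,5] (S/PP)/N   >
      [2,3] "park" : ((S/PP)/N)/S
      [3,5] S   >
        [3,4] "clearly" : S/PP
        [4,5] "in" : PP
    [5,6] "under" : N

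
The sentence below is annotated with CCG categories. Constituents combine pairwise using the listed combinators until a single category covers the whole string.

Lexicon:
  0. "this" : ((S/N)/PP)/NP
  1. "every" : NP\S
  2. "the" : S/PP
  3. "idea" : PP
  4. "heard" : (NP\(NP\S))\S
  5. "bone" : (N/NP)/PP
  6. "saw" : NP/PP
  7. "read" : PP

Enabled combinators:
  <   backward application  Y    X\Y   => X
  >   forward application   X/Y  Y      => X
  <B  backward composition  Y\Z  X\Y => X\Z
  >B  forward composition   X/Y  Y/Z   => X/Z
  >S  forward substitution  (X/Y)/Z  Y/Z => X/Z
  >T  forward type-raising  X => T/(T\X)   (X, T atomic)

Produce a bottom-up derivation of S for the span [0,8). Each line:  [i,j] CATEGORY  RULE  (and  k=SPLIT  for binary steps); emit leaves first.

[0,8] S   >
  [0,7] S/PP   >S
    [0,5] (S/N)/PP   >
      [0,1] "this" : ((S/N)/PP)/NP
      [1,5] NP   <
        [1,2] "every" : NP\S
        [2,5] NP\(NP\S)   <
          [2,4] S   >
            [2,3] "the" : S/PP
            [3,4] "idea" : PP
          [4,5] "heard" : (NP\(NP\S))\S
    [5,7] N/PP   >S
      [5,6] "bone" : (N/NP)/PP
      [6,7] "saw" : NP/PP
  [7,8] "read" : PP

[0,1] ((S/N)/PP)/NP  lex  "this"
[1,2] NP\S  lex  "every"
[2,3] S/PP  lex  "the"
[3,4] PP  lex  "idea"
[2,4] S  >  k=3
[4,5] (NP\(NP\S))\S  lex  "heard"
[2,5] NP\(NP\S)  <  k=4
[1,5] NP  <  k=2
[0,5] (S/N)/PP  >  k=1
[5,6] (N/NP)/PP  lex  "bone"
[6,7] NP/PP  lex  "saw"
[5,7] N/PP  >S  k=6
[0,7] S/PP  >S  k=5
[7,8] PP  lex  "read"
[0,8] S  >  k=7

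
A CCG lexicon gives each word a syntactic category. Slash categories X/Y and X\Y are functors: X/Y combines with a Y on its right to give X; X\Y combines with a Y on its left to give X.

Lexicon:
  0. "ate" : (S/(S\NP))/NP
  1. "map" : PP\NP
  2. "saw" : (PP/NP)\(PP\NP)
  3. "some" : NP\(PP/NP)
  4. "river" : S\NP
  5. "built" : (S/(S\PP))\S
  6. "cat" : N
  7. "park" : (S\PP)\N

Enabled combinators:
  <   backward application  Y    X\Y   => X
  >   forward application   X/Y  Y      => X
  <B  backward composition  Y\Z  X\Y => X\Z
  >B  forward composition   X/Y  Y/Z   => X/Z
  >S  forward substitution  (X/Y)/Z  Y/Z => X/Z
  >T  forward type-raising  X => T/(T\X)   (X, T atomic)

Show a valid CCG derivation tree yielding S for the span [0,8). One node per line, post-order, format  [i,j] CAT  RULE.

[0,8] S   >
  [0,6] S/(S\PP)   <
    [0,5] S   >
      [0,4] S/(S\NP)   >
        [0,1] "ate" : (S/(S\NP))/NP
        [1,4] NP   <
          [1,3] PP/NP   <
            [1,2] "map" : PP\NP
            [2,3] "saw" : (PP/NP)\(PP\NP)
          [3,4] "some" : NP\(PP/NP)
      [4,5] "river" : S\NP
    [5,6] "built" : (S/(S\PP))\S
  [6,8] S\PP   <
    [6,7] "cat" : N
    [7,8] "park" : (S\PP)\N

[0,1] (S/(S\NP))/NP  lex  "ate"
[1,2] PP\NP  lex  "map"
[2,3] (PP/NP)\(PP\NP)  lex  "saw"
[1,3] PP/NP  <  k=2
[3,4] NP\(PP/NP)  lex  "some"
[1,4] NP  <  k=3
[0,4] S/(S\NP)  >  k=1
[4,5] S\NP  lex  "river"
[0,5] S  >  k=4
[5,6] (S/(S\PP))\S  lex  "built"
[0,6] S/(S\PP)  <  k=5
[6,7] N  lex  "cat"
[7,8] (S\PP)\N  lex  "park"
[6,8] S\PP  <  k=7
[0,8] S  >  k=6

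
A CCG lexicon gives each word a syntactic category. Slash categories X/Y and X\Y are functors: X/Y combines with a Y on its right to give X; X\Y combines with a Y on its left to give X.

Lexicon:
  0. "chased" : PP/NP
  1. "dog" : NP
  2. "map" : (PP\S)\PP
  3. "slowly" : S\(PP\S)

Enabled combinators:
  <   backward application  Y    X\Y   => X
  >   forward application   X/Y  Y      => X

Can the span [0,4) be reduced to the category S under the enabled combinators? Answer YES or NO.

YES

[0,4] S   <
  [0,3] PP\S   <
    [0,2] PP   >
      [0,1] "chased" : PP/NP
      [1,2] "dog" : NP
    [2,3] "map" : (PP\S)\PP
  [3,4] "slowly" : S\(PP\S)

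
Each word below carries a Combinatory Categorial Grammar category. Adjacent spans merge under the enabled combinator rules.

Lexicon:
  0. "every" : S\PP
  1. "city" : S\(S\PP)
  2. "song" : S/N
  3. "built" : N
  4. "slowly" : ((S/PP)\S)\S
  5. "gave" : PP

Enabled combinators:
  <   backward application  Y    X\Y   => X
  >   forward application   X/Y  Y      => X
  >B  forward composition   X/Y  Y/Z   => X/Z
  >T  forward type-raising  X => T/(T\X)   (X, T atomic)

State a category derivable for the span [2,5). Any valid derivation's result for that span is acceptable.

(S/PP)\S

[0,6] S   >
  [0,5] S/PP   <
    [0,2] S   <
      [0,1] "every" : S\PP
      [1,2] "city" : S\(S\PP)
    [2,5] (S/PP)\S   <
      [2,4] S   >
        [2,3] "song" : S/N
        [3,4] "built" : N
      [4,5] "slowly" : ((S/PP)\S)\S
  [5,6] "gave" : PP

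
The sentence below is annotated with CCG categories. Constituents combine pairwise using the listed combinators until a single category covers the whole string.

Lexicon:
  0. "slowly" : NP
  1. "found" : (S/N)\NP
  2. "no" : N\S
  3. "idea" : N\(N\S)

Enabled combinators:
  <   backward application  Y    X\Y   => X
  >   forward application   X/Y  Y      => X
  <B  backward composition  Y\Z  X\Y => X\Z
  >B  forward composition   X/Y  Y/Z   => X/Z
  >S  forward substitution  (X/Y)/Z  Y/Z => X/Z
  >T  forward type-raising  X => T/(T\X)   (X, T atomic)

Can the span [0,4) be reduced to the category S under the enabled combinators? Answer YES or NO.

[0,4] S   >
  [0,2] S/N   <
    [0,1] "slowly" : NP
    [1,2] "found" : (S/N)\NP
  [2,4] N   <
    [2,3] "no" : N\S
    [3,4] "idea" : N\(N\S)

YES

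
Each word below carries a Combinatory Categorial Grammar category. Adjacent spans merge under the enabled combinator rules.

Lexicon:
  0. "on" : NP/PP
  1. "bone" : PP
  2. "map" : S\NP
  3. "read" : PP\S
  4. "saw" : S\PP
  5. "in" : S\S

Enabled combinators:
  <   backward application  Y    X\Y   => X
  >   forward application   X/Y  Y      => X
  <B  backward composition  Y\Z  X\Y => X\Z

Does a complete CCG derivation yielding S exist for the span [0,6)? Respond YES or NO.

YES

[0,6] S   <
  [0,2] NP   >
    [0,1] "on" : NP/PP
    [1,2] "bone" : PP
  [2,6] S\NP   <B
    [2,3] "map" : S\NP
    [3,6] S\S   <B
      [3,5] S\S   <B
        [3,4] "read" : PP\S
        [4,5] "saw" : S\PP
      [5,6] "in" : S\S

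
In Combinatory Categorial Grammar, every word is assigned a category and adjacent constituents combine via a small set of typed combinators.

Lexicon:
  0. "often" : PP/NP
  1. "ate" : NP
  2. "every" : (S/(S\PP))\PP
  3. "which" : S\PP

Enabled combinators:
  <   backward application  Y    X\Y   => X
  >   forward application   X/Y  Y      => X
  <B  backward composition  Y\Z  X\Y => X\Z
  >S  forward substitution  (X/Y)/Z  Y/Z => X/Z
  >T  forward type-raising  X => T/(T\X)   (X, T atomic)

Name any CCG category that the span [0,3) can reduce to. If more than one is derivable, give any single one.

S/(S\PP)

[0,4] S   >
  [0,3] S/(S\PP)   <
    [0,2] PP   >
      [0,1] "often" : PP/NP
      [1,2] "ate" : NP
    [2,3] "every" : (S/(S\PP))\PP
  [3,4] "which" : S\PP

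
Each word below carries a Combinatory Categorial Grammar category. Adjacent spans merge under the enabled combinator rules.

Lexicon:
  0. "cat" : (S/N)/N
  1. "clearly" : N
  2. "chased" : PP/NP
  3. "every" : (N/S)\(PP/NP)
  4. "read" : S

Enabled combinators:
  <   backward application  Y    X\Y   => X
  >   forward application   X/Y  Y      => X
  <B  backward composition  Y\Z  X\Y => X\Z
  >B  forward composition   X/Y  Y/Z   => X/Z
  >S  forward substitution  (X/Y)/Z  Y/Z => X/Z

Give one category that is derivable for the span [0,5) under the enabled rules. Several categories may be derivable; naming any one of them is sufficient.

S

[0,5] S   >
  [0,2] S/N   >
    [0,1] "cat" : (S/N)/N
    [1,2] "clearly" : N
  [2,5] N   >
    [2,4] N/S   <
      [2,3] "chased" : PP/NP
      [3,4] "every" : (N/S)\(PP/NP)
    [4,5] "read" : S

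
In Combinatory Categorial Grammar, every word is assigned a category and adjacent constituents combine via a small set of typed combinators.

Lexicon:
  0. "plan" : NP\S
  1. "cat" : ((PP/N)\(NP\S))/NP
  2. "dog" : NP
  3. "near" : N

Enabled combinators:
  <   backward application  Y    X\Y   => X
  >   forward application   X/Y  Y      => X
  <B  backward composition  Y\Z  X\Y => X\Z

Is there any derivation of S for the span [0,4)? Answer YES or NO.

NO

NP\S ((PP/N)\(NP\S))/NP NP N
CKY chart[0,4] = {PP}; S ∉ chart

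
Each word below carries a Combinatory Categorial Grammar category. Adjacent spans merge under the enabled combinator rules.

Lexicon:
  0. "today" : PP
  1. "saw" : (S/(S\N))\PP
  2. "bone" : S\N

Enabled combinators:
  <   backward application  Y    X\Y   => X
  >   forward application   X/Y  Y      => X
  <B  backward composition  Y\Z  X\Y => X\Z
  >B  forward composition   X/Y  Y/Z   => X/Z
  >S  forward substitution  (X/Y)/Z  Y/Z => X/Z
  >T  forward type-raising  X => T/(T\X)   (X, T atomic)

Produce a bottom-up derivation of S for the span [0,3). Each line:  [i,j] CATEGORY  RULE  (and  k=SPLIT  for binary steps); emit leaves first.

[0,3] S   >
  [0,2] S/(S\N)   <
    [0,1] "today" : PP
    [1,2] "saw" : (S/(S\N))\PP
  [2,3] "bone" : S\N

[0,1] PP  lex  "today"
[1,2] (S/(S\N))\PP  lex  "saw"
[0,2] S/(S\N)  <  k=1
[2,3] S\N  lex  "bone"
[0,3] S  >  k=2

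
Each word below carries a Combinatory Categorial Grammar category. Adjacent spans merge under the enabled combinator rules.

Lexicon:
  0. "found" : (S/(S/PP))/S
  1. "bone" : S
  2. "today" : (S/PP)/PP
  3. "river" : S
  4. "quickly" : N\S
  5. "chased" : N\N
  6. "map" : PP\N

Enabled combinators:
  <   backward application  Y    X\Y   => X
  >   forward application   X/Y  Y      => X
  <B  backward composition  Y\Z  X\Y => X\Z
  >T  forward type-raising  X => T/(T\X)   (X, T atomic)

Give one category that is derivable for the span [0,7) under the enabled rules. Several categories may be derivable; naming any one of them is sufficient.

[0,7] S   >
  [0,2] S/(S/PP)   >
    [0,1] "found" : (S/(S/PP))/S
    [1,2] "bone" : S
  [2,7] S/PP   >
    [2,3] "today" : (S/PP)/PP
    [3,7] PP   <
      [3,5] N   >
        [3,4] N/(N\S)   >T
          [3,4] "river" : S
        [4,5] "quickly" : N\S
      [5,7] PP\N   <B
        [5,6] "chased" : N\N
        [6,7] "map" : PP\N

S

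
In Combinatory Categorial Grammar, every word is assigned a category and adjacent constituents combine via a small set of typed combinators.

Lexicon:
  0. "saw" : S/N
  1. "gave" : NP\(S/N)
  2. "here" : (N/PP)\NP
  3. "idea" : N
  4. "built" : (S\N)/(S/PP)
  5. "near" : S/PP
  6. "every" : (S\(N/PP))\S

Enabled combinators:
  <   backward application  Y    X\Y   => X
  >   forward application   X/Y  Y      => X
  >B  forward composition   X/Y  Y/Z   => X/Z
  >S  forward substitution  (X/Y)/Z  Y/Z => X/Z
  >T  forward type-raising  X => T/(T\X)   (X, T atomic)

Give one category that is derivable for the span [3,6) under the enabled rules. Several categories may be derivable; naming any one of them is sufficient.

S

[0,7] S   <
  [0,3] N/PP   <
    [0,2] NP   <
      [0,1] "saw" : S/N
      [1,2] "gave" : NP\(S/N)
    [2,3] "here" : (N/PP)\NP
  [3,7] S\(N/PP)   <
    [3,6] S   <
      [3,4] "idea" : N
      [4,6] S\N   >
        [4,5] "built" : (S\N)/(S/PP)
        [5,6] "near" : S/PP
    [6,7] "every" : (S\(N/PP))\S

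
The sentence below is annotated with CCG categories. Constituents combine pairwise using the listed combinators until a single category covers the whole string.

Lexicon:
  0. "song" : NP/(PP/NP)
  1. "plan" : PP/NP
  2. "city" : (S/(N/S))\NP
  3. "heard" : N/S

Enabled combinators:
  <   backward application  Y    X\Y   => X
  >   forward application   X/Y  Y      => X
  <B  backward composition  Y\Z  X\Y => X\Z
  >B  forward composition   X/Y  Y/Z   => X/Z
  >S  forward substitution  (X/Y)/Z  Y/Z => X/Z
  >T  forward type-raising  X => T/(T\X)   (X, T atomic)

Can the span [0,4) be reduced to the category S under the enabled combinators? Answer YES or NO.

[0,4] S   >
  [0,3] S/(N/S)   <
    [0,2] NP   >
      [0,1] "song" : NP/(PP/NP)
      [1,2] "plan" : PP/NP
    [2,3] "city" : (S/(N/S))\NP
  [3,4] "heard" : N/S

YES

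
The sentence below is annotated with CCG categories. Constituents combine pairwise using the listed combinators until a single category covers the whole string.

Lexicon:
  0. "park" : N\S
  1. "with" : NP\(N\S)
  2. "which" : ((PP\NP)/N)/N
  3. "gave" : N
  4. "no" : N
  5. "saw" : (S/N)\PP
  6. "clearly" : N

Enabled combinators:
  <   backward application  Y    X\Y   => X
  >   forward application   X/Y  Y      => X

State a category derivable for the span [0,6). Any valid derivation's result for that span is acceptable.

[0,7] S   >
  [0,6] S/N   <
    [0,5] PP   <
      [0,2] NP   <
        [0,1] "park" : N\S
        [1,2] "with" : NP\(N\S)
      [2,5] PP\NP   >
        [2,4] (PP\NP)/N   >
          [2,3] "which" : ((PP\NP)/N)/N
          [3,4] "gave" : N
        [4,5] "no" : N
    [5,6] "saw" : (S/N)\PP
  [6,7] "clearly" : N

S/N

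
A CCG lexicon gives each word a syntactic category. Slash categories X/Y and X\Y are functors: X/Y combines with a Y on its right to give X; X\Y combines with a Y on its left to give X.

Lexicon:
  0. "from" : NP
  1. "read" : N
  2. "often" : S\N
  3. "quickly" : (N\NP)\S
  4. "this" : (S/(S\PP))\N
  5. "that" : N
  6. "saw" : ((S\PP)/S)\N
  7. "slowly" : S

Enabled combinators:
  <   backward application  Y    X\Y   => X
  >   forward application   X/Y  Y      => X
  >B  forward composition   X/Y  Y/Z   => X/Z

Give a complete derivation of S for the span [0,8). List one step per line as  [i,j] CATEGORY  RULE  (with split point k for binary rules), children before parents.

[0,8] S   >
  [0,5] S/(S\PP)   <
    [0,4] N   <
      [0,1] "from" : NP
      [1,4] N\NP   <
        [1,3] S   <
          [1,2] "read" : N
          [2,3] "often" : S\N
        [3,4] "quickly" : (N\NP)\S
    [4,5] "this" : (S/(S\PP))\N
  [5,8] S\PP   >
    [5,7] (S\PP)/S   <
      [5,6] "that" : N
      [6,7] "saw" : ((S\PP)/S)\N
    [7,8] "slowly" : S

[0,1] NP  lex  "from"
[1,2] N  lex  "read"
[2,3] S\N  lex  "often"
[1,3] S  <  k=2
[3,4] (N\NP)\S  lex  "quickly"
[1,4] N\NP  <  k=3
[0,4] N  <  k=1
[4,5] (S/(S\PP))\N  lex  "this"
[0,5] S/(S\PP)  <  k=4
[5,6] N  lex  "that"
[6,7] ((S\PP)/S)\N  lex  "saw"
[5,7] (S\PP)/S  <  k=6
[7,8] S  lex  "slowly"
[5,8] S\PP  >  k=7
[0,8] S  >  k=5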